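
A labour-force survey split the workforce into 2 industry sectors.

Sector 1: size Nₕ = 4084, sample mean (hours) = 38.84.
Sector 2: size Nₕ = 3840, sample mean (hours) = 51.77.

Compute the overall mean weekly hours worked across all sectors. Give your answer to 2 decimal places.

45.11

x̄_st = (Σ Nₕx̄ₕ) / (Σ Nₕ) = (4084·38.84 + 3840·51.77) / 7924
= 357419.36 / 7924 = 45.1059... → 45.11.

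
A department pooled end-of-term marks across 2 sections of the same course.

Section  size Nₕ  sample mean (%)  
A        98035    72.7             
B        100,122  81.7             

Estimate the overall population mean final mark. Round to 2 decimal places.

N = 198157; weights Wₕ = Nₕ/N = (0.4947, 0.5053).
x̄_st = Σ Wₕ·x̄ₕ = 0.4947·72.7 + 0.5053·81.7 ≈ 77.2474...
→ 77.25.

77.25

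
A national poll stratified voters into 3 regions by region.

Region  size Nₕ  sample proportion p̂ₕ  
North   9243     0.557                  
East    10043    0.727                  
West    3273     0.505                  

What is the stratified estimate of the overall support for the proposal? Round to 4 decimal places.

0.6251

Wₕ = Nₕ/N with N = 22559: 0.4097, 0.4452, 0.1451.
p̂_st = 0.4097·0.557 + 0.4452·0.727 + 0.1451·0.505 ≈ 0.625138... → 0.6251.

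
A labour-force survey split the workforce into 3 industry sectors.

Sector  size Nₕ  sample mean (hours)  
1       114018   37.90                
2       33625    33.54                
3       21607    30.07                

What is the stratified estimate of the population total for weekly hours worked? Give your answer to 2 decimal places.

1: 114018·37.90 = 4321282.2
2: 33625·33.54 = 1127782.5
3: 21607·30.07 = 649722.49
τ̂ = Σ Nₕx̄ₕ = 6098787.19.

6098787.19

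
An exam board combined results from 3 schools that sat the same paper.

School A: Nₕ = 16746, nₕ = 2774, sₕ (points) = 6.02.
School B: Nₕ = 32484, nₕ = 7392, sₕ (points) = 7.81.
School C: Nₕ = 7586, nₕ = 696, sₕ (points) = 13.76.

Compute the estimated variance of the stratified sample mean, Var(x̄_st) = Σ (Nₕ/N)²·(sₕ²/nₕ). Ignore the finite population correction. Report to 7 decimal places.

0.0086819

N = 56816; Wₕ = Nₕ/N.
school A: (16746/56816)²·6.02²/2774 = 0.0011349256
school B: (32484/56816)²·7.81²/7392 = 0.0026973531
school C: (7586/56816)²·13.76²/696 = 0.0048496678
Sum = 0.0086819465 → 0.0086819.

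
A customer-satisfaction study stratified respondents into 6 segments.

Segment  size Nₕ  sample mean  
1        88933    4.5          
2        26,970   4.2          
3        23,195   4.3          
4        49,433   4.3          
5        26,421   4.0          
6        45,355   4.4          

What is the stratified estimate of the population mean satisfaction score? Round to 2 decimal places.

N = 88933 + 26970 + 23195 + 49433 + 26421 + 45355 = 260307.
The stratified mean weights each stratum mean by its population share Nₕ/N.
Σ Nₕx̄ₕ = 88933·4.5 + 26970·4.2 + 23195·4.3 + 49433·4.3 + 26421·4.0 + 45355·4.4 = 400198.5 + 113274 + 99738.5 + 212561.9 + 105684 + 199562 = 1131018.9.
Divide by N: 1131018.9 / 260307 = 4.3449... → 4.34.

4.34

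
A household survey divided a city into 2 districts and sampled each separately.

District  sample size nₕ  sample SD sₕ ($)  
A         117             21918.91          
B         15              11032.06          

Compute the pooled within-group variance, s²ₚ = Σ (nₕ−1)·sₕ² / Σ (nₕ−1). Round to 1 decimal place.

441805909.8

A: (117−1)·21918.91² = 116·480438615.5881 = 55730879408.2196
B: (15−1)·11032.06² = 14·121706347.8436 = 1703888869.8104
Numerator = 57434768278.03; denominator = Σ(nₕ−1) = 130.
s²ₚ = 57434768278.03/130 = 441805909.831 → 441805909.8.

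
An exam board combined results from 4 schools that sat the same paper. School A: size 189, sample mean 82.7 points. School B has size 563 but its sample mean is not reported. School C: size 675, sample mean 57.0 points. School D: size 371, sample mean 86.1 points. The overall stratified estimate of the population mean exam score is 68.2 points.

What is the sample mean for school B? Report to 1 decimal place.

Σ Nₕx̄ₕ = N·μ, so 563·x̄_B = 1798·68.2 − (189·82.7 + 675·57.0 + 371·86.1).
= 122623.6 − 86048.4 = 36575.2.
x̄_B = 36575.2 / 563 = 64.965... → 65.0.

65.0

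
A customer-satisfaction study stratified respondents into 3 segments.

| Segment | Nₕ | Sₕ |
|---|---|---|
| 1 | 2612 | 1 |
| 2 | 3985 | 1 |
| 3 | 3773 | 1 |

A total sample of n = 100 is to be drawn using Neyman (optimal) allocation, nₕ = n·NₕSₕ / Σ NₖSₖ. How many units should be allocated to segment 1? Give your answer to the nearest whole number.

Σ NₕSₕ = 2612·1 + 3985·1 + 3773·1 = 10370.
Share for 1: 2612/10370 = 0.25188.
n_1 = 100 × 0.25188 = 25.188... → 25.

25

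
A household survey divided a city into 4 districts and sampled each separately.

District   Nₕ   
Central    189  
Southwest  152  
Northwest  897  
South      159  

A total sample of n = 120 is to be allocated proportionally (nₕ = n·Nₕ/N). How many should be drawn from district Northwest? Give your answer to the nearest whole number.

77

Share of district Northwest = 897/1397 = 0.64209.
Allocate 120 × 0.64209 = 77.051... → 77.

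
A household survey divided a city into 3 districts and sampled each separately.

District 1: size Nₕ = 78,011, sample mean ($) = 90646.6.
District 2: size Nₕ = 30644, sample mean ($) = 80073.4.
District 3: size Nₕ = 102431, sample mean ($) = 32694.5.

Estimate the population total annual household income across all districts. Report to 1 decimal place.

1: 78011·90646.6 = 7071431912.6
2: 30644·80073.4 = 2453769269.6
3: 102431·32694.5 = 3348930329.5
τ̂ = Σ Nₕx̄ₕ = 12874131511.7.

12874131511.7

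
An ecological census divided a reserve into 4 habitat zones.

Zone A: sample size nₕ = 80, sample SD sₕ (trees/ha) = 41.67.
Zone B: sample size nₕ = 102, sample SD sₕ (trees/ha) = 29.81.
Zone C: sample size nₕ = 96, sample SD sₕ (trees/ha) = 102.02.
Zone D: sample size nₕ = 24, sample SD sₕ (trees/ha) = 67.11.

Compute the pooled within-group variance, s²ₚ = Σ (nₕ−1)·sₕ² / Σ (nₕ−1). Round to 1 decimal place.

4427.1

A: (80−1)·41.67² = 79·1736.3889 = 137174.7231
B: (102−1)·29.81² = 101·888.6361 = 89752.2461
C: (96−1)·102.02² = 95·10408.0804 = 988767.638
D: (24−1)·67.11² = 23·4503.7521 = 103586.2983
Numerator = 1319280.9055; denominator = Σ(nₕ−1) = 298.
s²ₚ = 1319280.9055/298 = 4427.117... → 4427.1.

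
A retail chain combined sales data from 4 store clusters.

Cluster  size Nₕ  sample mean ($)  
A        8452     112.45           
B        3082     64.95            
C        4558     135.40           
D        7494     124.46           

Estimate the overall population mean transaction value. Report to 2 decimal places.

114.49

N = 23586; weights Wₕ = Nₕ/N = (0.3583, 0.1307, 0.1933, 0.3177).
x̄_st = Σ Wₕ·x̄ₕ = 0.3583·112.45 + 0.1307·64.95 + 0.1933·135.40 + 0.3177·124.46 ≈ 114.4942...
→ 114.49.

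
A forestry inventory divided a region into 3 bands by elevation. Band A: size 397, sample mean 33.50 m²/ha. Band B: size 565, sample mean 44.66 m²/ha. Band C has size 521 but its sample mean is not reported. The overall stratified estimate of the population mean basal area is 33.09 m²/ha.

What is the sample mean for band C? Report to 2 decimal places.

20.23

N = 397 + 565 + 521 = 1483.
Overall total = μ·N = 33.09·1483 = 49072.47.
Subtract the known strata: 397·33.50 + 565·44.66 = 38532.4.
Remaining total for band C: 49072.47 − 38532.4 = 10540.07.
Divide by its size: 10540.07 / 521 = 20.2305... → 20.23.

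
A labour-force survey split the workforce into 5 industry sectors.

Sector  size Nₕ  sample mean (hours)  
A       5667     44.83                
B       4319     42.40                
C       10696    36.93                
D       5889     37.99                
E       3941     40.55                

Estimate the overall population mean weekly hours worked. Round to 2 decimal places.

39.84

N = 5667 + 4319 + 10696 + 5889 + 3941 = 30512.
Weight each subgroup mean by Nₕ/N and sum.
Σ Nₕx̄ₕ = 5667·44.83 + 4319·42.40 + 10696·36.93 + 5889·37.99 + 3941·40.55 = 254051.61 + 183125.6 + 395003.28 + 223723.11 + 159807.55 = 1215711.15.
Divide by N: 1215711.15 / 30512 = 39.8437... → 39.84.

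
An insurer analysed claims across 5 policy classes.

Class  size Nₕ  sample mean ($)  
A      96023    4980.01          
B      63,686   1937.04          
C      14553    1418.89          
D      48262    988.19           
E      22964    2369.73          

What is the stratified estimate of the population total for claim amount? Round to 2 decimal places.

724317441.34

Population total = Σ Nₕ·x̄ₕ (each stratum's size times its mean).
96023·4980.01 + 63686·1937.04 + 14553·1418.89 + 48262·988.19 + 22964·2369.73 = 478195500.23 + 123362329.44 + 20649106.17 + 47692025.78 + 54418479.72 = 724317441.34.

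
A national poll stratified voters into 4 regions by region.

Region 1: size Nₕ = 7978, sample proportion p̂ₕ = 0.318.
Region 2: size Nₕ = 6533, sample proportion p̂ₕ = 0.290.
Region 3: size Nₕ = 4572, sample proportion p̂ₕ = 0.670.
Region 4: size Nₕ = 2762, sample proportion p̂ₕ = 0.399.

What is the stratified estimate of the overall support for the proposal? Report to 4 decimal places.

Wₕ = Nₕ/N with N = 21845: 0.3652, 0.2991, 0.2093, 0.1264.
p̂_st = 0.3652·0.318 + 0.2991·0.290 + 0.2093·0.670 + 0.1264·0.399 ≈ 0.393539... → 0.3935.

0.3935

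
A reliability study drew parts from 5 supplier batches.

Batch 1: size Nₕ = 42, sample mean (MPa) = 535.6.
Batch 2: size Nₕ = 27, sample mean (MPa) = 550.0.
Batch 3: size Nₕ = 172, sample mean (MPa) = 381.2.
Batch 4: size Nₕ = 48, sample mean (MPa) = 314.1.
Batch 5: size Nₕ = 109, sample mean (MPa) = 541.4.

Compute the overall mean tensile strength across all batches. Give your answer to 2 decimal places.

444.73

x̄_st = (Σ Nₕx̄ₕ) / (Σ Nₕ) = (42·535.6 + 27·550.0 + 172·381.2 + 48·314.1 + 109·541.4) / 398
= 177001 / 398 = 444.7261... → 444.73.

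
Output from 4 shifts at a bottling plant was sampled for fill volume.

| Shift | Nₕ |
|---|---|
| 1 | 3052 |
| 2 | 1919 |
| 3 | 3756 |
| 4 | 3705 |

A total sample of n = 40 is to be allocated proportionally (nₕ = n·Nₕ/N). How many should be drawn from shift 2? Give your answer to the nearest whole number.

Share of shift 2 = 1919/12432 = 0.15436.
Allocate 40 × 0.15436 = 6.174... → 6.

6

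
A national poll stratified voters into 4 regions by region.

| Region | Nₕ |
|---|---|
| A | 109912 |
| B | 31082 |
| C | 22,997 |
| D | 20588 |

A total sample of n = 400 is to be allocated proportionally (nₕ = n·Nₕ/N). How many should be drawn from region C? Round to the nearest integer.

50

Share of region C = 22997/184579 = 0.12459.
Allocate 400 × 0.12459 = 49.837... → 50.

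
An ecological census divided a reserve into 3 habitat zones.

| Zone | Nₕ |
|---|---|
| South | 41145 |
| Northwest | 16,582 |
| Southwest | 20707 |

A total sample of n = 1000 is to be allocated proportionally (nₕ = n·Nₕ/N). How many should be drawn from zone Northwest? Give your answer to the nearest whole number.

211

Share of zone Northwest = 16582/78434 = 0.21141.
Allocate 1000 × 0.21141 = 211.413... → 211.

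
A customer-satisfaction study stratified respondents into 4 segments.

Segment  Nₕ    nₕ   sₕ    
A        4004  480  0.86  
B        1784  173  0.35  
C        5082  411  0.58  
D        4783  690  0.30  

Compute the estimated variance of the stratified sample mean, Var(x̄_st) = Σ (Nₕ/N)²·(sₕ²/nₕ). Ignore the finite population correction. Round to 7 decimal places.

0.0002085

N = 15653. Term for each stratum: Wₕ²sₕ²/nₕ.
Var(x̄_st) = 0.0001008205 + 0.0000091978 + 0.0000862757 + 0.0000121786 = 0.0002084726 → 0.0002085.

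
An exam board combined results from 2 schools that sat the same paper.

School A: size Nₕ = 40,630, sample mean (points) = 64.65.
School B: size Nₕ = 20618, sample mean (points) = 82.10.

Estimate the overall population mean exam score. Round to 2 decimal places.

70.52

x̄_st = (Σ Nₕx̄ₕ) / (Σ Nₕ) = (40630·64.65 + 20618·82.10) / 61248
= 4319467.3 / 61248 = 70.5242... → 70.52.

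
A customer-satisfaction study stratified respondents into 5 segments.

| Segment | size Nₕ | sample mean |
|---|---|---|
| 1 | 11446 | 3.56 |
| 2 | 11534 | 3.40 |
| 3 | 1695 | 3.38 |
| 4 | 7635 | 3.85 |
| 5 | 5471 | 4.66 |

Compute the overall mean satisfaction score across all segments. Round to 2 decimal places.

x̄_st = (Σ Nₕx̄ₕ) / (Σ Nₕ) = (11446·3.56 + 11534·3.40 + 1695·3.38 + 7635·3.85 + 5471·4.66) / 37781
= 140582.07 / 37781 = 3.7210... → 3.72.

3.72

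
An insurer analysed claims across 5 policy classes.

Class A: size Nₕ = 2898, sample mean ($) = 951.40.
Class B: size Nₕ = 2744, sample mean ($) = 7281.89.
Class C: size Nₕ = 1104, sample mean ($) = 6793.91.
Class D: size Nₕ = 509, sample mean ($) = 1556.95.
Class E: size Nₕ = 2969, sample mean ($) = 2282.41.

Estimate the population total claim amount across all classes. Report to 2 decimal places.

37808102.84

A: 2898·951.40 = 2757157.2
B: 2744·7281.89 = 19981506.16
C: 1104·6793.91 = 7500476.64
D: 509·1556.95 = 792487.55
E: 2969·2282.41 = 6776475.29
τ̂ = Σ Nₕx̄ₕ = 37808102.84.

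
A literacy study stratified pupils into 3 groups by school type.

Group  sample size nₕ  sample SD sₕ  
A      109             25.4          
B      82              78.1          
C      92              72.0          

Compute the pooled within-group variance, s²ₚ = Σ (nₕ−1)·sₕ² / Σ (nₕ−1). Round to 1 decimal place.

Degrees of freedom: 108 + 81 + 91 = 280.
Σ(nₕ−1)sₕ² = 108·645.16 + 81·6099.61 + 91·5184 = 1035489.69.
s²ₚ = 1035489.69 / 280 = 3698.177... → 3698.2.

3698.2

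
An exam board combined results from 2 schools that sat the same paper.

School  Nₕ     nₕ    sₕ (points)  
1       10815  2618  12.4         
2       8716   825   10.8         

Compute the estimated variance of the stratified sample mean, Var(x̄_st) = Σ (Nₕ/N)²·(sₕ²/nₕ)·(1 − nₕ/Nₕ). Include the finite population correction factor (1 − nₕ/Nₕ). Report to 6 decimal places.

0.039141

N = 19531; Wₕ = Nₕ/N.
school 1: (10815/19531)²·12.4²/2618·(1 − 2618/10815) = 0.013649169
school 2: (8716/19531)²·10.8²/825·(1 − 825/8716) = 0.025491411
Sum = 0.039140580 → 0.039141.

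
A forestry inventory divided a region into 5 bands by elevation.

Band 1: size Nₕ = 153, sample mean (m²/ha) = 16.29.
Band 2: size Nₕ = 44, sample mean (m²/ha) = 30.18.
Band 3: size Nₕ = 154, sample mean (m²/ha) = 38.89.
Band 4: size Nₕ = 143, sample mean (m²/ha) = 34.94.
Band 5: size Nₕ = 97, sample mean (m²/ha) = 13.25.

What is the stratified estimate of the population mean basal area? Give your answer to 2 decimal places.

27.23

N = 153 + 44 + 154 + 143 + 97 = 591.
Weight each subgroup mean by Nₕ/N and sum.
Σ Nₕx̄ₕ = 153·16.29 + 44·30.18 + 154·38.89 + 143·34.94 + 97·13.25 = 2492.37 + 1327.92 + 5989.06 + 4996.42 + 1285.25 = 16091.02.
Divide by N: 16091.02 / 591 = 27.2268... → 27.23.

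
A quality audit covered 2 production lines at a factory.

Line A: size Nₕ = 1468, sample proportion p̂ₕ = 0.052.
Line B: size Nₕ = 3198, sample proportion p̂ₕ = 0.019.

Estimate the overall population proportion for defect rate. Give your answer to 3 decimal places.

N = 1468 + 3198 = 4666.
Overall proportion = Σ (Nₕ/N)·p̂ₕ.
Σ Nₕp̂ₕ = 76.336 + 60.762 = 137.098.
137.098 / 4666 = 0.02938... → 0.029.

0.029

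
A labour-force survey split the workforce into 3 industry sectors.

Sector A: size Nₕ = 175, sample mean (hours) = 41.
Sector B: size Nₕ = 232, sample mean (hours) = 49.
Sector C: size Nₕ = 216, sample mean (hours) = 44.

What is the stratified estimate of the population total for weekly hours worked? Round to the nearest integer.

28047

A: 175·41 = 7175
B: 232·49 = 11368
C: 216·44 = 9504
τ̂ = Σ Nₕx̄ₕ = 28047.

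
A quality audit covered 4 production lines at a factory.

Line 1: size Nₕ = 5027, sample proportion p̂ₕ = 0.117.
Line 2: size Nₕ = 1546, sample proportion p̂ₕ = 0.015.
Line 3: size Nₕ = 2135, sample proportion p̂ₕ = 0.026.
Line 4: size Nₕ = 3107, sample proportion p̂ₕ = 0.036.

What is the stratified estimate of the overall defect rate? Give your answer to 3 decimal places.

0.066

Wₕ = Nₕ/N with N = 11815: 0.4255, 0.1309, 0.1807, 0.2630.
p̂_st = 0.4255·0.117 + 0.1309·0.015 + 0.1807·0.026 + 0.2630·0.036 ≈ 0.06591... → 0.066.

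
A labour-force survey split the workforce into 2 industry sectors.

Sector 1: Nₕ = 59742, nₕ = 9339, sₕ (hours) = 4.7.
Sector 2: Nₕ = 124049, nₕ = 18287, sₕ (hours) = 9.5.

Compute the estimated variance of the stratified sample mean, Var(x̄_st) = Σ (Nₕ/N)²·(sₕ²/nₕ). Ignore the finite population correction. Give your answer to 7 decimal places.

N = 183791; Wₕ = Nₕ/N.
sector 1: (59742/183791)²·4.7²/9339 = 0.0002499231
sector 2: (124049/183791)²·9.5²/18287 = 0.0022482407
Sum = 0.0024981638 → 0.0024982.

0.0024982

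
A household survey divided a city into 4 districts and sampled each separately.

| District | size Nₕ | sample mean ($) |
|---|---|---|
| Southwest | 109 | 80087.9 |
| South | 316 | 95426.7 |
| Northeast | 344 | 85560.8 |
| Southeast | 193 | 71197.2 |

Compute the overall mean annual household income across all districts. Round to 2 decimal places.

85299.78

x̄_st = (Σ Nₕx̄ₕ) / (Σ Nₕ) = (109·80087.9 + 316·95426.7 + 344·85560.8 + 193·71197.2) / 962
= 82058393.1 / 962 = 85299.7849... → 85299.78.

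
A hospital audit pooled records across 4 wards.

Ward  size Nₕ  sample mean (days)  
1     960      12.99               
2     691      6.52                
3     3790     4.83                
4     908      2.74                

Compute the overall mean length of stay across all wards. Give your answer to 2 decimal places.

x̄_st = (Σ Nₕx̄ₕ) / (Σ Nₕ) = (960·12.99 + 691·6.52 + 3790·4.83 + 908·2.74) / 6349
= 37769.34 / 6349 = 5.9489... → 5.95.

5.95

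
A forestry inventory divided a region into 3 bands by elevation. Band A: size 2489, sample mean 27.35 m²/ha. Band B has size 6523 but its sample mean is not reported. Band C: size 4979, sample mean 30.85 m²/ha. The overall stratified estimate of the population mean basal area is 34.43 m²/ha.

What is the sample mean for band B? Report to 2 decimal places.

Σ Nₕx̄ₕ = N·μ, so 6523·x̄_B = 13991·34.43 − (2489·27.35 + 4979·30.85).
= 481710.13 − 221676.3 = 260033.83.
x̄_B = 260033.83 / 6523 = 39.8641... → 39.86.

39.86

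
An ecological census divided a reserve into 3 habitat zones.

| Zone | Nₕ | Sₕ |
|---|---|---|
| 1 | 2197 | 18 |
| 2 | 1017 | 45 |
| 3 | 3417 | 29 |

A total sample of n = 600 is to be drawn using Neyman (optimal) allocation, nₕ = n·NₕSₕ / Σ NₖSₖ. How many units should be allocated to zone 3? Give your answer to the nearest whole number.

322

Σ NₕSₕ = 2197·18 + 1017·45 + 3417·29 = 184404.
Share for 3: 99093/184404 = 0.53737.
n_3 = 600 × 0.53737 = 322.421... → 322.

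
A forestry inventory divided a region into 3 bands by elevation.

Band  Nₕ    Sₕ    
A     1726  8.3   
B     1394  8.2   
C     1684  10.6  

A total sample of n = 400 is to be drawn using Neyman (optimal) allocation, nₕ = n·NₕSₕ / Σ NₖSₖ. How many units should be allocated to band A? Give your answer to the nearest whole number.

Σ NₕSₕ = 1726·8.3 + 1394·8.2 + 1684·10.6 = 43607.
Share for A: 14325.8/43607 = 0.32852.
n_A = 400 × 0.32852 = 131.408... → 131.

131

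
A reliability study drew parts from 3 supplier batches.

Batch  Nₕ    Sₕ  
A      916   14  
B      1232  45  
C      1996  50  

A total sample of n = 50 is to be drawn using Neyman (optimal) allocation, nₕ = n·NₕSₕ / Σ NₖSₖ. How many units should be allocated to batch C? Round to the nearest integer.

30

Σ NₕSₕ = 916·14 + 1232·45 + 1996·50 = 168064.
Share for C: 99800/168064 = 0.59382.
n_C = 50 × 0.59382 = 29.691... → 30.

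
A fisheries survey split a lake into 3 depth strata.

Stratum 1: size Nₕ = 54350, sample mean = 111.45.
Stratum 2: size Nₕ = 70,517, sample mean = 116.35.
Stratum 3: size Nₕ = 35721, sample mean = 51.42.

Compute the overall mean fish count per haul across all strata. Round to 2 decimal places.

N = 160588; weights Wₕ = Nₕ/N = (0.3384, 0.4391, 0.2224).
x̄_st = Σ Wₕ·x̄ₕ = 0.3384·111.45 + 0.4391·116.35 + 0.2224·51.42 ≈ 100.2487...
→ 100.25.

100.25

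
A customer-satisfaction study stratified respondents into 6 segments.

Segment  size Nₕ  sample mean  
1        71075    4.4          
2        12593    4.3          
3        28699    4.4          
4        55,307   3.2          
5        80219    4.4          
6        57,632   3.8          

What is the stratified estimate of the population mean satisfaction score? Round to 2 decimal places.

4.07

x̄_st = (Σ Nₕx̄ₕ) / (Σ Nₕ) = (71075·4.4 + 12593·4.3 + 28699·4.4 + 55307·3.2 + 80219·4.4 + 57632·3.8) / 305525
= 1242103.1 / 305525 = 4.0655... → 4.07.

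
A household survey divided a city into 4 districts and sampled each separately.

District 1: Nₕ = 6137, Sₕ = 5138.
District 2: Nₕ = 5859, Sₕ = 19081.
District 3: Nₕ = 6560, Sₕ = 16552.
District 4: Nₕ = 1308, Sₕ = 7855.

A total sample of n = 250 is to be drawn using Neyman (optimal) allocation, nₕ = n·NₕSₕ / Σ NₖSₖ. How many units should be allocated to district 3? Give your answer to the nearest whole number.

104

Σ NₕSₕ = 6137·5138 + 5859·19081 + 6560·16552 + 1308·7855 = 262182945.
Share for 3: 108581120/262182945 = 0.41414.
n_3 = 250 × 0.41414 = 103.536... → 104.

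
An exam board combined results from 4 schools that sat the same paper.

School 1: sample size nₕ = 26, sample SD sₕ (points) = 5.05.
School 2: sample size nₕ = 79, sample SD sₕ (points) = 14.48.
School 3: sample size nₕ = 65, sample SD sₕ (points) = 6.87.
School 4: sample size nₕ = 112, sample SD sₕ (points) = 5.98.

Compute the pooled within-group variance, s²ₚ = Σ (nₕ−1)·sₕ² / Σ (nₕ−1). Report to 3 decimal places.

86.266

Degrees of freedom: 25 + 78 + 64 + 111 = 278.
Σ(nₕ−1)sₕ² = 25·25.5025 + 78·209.6704 + 64·47.1969 + 111·35.7604 = 23981.8597.
s²ₚ = 23981.8597 / 278 = 86.26568... → 86.266.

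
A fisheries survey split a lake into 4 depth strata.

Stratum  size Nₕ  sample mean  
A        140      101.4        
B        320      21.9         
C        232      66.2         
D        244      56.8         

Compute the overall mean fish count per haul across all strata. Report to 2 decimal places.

N = 936; weights Wₕ = Nₕ/N = (0.1496, 0.3419, 0.2479, 0.2607).
x̄_st = Σ Wₕ·x̄ₕ = 0.1496·101.4 + 0.3419·21.9 + 0.2479·66.2 + 0.2607·56.8 ≈ 53.8692...
→ 53.87.

53.87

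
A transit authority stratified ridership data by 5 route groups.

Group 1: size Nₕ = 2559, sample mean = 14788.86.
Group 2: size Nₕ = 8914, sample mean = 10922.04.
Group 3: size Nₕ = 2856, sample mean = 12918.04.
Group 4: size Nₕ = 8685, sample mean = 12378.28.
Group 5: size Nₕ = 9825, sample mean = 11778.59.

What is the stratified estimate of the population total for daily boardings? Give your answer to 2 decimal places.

395327688.09

1: 2559·14788.86 = 37844692.74
2: 8914·10922.04 = 97359064.56
3: 2856·12918.04 = 36893922.24
4: 8685·12378.28 = 107505361.8
5: 9825·11778.59 = 115724646.75
τ̂ = Σ Nₕx̄ₕ = 395327688.09.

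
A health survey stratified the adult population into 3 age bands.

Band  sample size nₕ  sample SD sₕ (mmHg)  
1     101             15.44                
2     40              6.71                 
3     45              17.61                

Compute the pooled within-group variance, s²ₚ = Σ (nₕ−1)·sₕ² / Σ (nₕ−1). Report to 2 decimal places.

214.43

1: (101−1)·15.44² = 100·238.3936 = 23839.36
2: (40−1)·6.71² = 39·45.0241 = 1755.9399
3: (45−1)·17.61² = 44·310.1121 = 13644.9324
Numerator = 39240.2323; denominator = Σ(nₕ−1) = 183.
s²ₚ = 39240.2323/183 = 214.4275... → 214.43.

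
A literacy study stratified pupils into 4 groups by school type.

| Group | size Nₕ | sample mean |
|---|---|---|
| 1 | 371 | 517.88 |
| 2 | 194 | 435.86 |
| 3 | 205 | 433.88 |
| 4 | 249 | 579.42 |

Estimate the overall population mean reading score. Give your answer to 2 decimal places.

500.40

N = 1019; weights Wₕ = Nₕ/N = (0.3641, 0.1904, 0.2012, 0.2444).
x̄_st = Σ Wₕ·x̄ₕ = 0.3641·517.88 + 0.1904·435.86 + 0.2012·433.88 + 0.2444·579.42 ≈ 500.4036...
→ 500.40.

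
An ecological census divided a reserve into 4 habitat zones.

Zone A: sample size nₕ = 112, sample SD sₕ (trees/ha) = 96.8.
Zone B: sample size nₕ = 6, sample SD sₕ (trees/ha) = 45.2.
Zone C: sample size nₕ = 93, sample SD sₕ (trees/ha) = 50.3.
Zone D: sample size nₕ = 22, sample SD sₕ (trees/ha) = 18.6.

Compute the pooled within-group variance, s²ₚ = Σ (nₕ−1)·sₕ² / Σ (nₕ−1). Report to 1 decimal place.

A: (112−1)·96.8² = 111·9370.24 = 1040096.64
B: (6−1)·45.2² = 5·2043.04 = 10215.2
C: (93−1)·50.3² = 92·2530.09 = 232768.28
D: (22−1)·18.6² = 21·345.96 = 7265.16
Numerator = 1290345.28; denominator = Σ(nₕ−1) = 229.
s²ₚ = 1290345.28/229 = 5634.696... → 5634.7.

5634.7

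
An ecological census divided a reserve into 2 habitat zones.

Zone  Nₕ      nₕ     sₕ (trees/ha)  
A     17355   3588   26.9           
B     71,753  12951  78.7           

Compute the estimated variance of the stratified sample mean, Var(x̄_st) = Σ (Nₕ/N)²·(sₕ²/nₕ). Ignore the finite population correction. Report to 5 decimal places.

0.31774

N = 89108; Wₕ = Nₕ/N.
zone A: (17355/89108)²·26.9²/3588 = 0.00765012
zone B: (71753/89108)²·78.7²/12951 = 0.31009367
Sum = 0.31774378 → 0.31774.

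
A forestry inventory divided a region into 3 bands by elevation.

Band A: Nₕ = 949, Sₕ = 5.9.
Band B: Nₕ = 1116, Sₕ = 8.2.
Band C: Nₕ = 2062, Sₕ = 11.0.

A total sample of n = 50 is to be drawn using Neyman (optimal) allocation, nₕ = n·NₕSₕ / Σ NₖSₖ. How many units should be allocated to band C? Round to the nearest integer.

30

Σ NₕSₕ = 949·5.9 + 1116·8.2 + 2062·11.0 = 37432.3.
Share for C: 22682/37432.3 = 0.60595.
n_C = 50 × 0.60595 = 30.297... → 30.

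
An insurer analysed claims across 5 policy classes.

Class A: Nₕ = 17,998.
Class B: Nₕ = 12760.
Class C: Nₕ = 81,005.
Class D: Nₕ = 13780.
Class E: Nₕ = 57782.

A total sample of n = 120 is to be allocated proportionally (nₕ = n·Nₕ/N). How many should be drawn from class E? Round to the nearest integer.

38

Share of class E = 57782/183325 = 0.31519.
Allocate 120 × 0.31519 = 37.823... → 38.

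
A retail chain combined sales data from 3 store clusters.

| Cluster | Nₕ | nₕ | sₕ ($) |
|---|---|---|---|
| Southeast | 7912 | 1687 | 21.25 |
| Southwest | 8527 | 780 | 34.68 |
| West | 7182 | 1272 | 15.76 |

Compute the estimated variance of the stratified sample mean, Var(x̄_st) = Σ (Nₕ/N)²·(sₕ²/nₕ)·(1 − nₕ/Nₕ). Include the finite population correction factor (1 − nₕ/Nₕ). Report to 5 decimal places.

0.22104

N = 23621; Wₕ = Nₕ/N.
cluster Southeast: (7912/23621)²·21.25²/1687·(1 − 1687/7912) = 0.02362827
cluster Southwest: (8527/23621)²·34.68²/780·(1 − 780/8527) = 0.18255630
cluster West: (7182/23621)²·15.76²/1272·(1 − 1272/7182) = 0.01485462
Sum = 0.22103919 → 0.22104.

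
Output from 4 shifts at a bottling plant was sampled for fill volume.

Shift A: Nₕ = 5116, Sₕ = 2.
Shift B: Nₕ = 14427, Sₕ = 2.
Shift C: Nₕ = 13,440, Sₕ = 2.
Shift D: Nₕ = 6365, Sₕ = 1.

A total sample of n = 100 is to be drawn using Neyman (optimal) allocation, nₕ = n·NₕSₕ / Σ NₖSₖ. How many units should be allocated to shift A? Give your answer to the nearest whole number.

A: NₕSₕ = 5116·2 = 10232
B: NₕSₕ = 14427·2 = 28854
C: NₕSₕ = 13440·2 = 26880
D: NₕSₕ = 6365·1 = 6365
Σ NₕSₕ = 72331.
n_A = 100·10232/72331 = 14.146... → 14.

14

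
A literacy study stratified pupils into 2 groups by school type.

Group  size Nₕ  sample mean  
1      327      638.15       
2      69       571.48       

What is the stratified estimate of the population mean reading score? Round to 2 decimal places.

x̄_st = (Σ Nₕx̄ₕ) / (Σ Nₕ) = (327·638.15 + 69·571.48) / 396
= 248107.17 / 396 = 626.5333... → 626.53.

626.53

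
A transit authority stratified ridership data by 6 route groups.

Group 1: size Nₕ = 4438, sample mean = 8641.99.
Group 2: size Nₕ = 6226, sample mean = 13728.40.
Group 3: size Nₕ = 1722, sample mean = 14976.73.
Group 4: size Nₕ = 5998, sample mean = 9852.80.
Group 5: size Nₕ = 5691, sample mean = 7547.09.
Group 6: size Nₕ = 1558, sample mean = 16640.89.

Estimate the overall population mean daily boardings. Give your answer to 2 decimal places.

10829.41

x̄_st = (Σ Nₕx̄ₕ) / (Σ Nₕ) = (4438·8641.99 + 6226·13728.40 + 1722·14976.73 + 5998·9852.80 + 5691·7547.09 + 1558·16640.89) / 25633
= 277590189.29 / 25633 = 10829.4070... → 10829.41.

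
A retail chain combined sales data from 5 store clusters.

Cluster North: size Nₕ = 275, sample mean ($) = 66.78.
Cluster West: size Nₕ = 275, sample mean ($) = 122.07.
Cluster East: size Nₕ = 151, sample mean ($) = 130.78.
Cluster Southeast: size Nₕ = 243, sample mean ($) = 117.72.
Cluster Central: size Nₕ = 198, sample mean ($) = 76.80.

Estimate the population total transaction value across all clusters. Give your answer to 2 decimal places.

North: 275·66.78 = 18364.5
West: 275·122.07 = 33569.25
East: 151·130.78 = 19747.78
Southeast: 243·117.72 = 28605.96
Central: 198·76.80 = 15206.4
τ̂ = Σ Nₕx̄ₕ = 115493.89.

115493.89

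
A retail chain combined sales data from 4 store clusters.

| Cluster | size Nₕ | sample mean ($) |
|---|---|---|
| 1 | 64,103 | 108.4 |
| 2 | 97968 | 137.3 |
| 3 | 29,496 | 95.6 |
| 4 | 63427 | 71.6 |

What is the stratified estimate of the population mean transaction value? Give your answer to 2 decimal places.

108.87

N = 64103 + 97968 + 29496 + 63427 = 254994.
The stratified mean weights each stratum mean by its population share Nₕ/N.
Σ Nₕx̄ₕ = 64103·108.4 + 97968·137.3 + 29496·95.6 + 63427·71.6 = 6948765.2 + 13451006.4 + 2819817.6 + 4541373.2 = 27760962.4.
Divide by N: 27760962.4 / 254994 = 108.8691... → 108.87.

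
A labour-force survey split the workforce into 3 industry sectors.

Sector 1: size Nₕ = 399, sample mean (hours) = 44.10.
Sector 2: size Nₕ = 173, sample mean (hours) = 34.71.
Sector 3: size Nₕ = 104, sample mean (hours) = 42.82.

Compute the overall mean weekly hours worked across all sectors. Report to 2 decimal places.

41.50

N = 676; weights Wₕ = Nₕ/N = (0.5902, 0.2559, 0.1538).
x̄_st = Σ Wₕ·x̄ₕ = 0.5902·44.10 + 0.2559·34.71 + 0.1538·42.82 ≈ 41.5000...
→ 41.50.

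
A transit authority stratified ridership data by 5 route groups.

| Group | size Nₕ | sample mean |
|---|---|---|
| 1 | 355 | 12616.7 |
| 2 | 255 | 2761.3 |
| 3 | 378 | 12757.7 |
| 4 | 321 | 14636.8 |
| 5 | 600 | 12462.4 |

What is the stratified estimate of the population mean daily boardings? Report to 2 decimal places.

x̄_st = (Σ Nₕx̄ₕ) / (Σ Nₕ) = (355·12616.7 + 255·2761.3 + 378·12757.7 + 321·14636.8 + 600·12462.4) / 1909
= 22181323.4 / 1909 = 11619.3417... → 11619.34.

11619.34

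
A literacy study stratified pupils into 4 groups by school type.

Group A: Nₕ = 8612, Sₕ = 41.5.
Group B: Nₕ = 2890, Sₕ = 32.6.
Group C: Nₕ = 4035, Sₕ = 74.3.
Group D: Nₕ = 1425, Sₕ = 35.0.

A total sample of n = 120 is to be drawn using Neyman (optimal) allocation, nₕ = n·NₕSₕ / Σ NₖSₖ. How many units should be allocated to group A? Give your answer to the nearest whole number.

A: NₕSₕ = 8612·41.5 = 357398
B: NₕSₕ = 2890·32.6 = 94214
C: NₕSₕ = 4035·74.3 = 299800.5
D: NₕSₕ = 1425·35.0 = 49875
Σ NₕSₕ = 801287.5.
n_A = 120·357398/801287.5 = 53.524... → 54.

54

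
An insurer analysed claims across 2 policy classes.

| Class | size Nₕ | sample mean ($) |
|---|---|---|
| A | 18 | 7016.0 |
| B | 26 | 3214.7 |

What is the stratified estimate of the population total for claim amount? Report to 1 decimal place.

A: 18·7016.0 = 126288
B: 26·3214.7 = 83582.2
τ̂ = Σ Nₕx̄ₕ = 209870.2.

209870.2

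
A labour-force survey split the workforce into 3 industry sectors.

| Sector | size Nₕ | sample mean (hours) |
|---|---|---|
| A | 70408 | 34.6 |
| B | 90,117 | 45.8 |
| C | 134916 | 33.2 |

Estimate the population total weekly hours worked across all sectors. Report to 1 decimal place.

A: 70408·34.6 = 2436116.8
B: 90117·45.8 = 4127358.6
C: 134916·33.2 = 4479211.2
τ̂ = Σ Nₕx̄ₕ = 11042686.6.

11042686.6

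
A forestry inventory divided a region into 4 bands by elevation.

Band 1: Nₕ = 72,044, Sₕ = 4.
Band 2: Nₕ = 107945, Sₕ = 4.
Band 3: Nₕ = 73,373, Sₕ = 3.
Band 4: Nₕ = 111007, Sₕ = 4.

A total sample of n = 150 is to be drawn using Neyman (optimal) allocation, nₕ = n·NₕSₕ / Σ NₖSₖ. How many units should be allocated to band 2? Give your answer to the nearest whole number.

47

Σ NₕSₕ = 72044·4 + 107945·4 + 73373·3 + 111007·4 = 1384103.
Share for 2: 431780/1384103 = 0.31196.
n_2 = 150 × 0.31196 = 46.793... → 47.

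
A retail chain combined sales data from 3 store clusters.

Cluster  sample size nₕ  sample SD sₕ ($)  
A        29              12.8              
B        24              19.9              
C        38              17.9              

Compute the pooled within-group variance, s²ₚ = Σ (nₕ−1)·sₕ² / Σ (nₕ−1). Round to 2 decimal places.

Degrees of freedom: 28 + 23 + 37 = 88.
Σ(nₕ−1)sₕ² = 28·163.84 + 23·396.01 + 37·320.41 = 25550.92.
s²ₚ = 25550.92 / 88 = 290.3514... → 290.35.

290.35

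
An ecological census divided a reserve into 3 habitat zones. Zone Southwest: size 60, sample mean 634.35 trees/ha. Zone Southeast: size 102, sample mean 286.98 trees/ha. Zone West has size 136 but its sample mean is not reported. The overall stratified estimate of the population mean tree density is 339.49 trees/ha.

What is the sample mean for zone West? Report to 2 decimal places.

248.79

N = 60 + 102 + 136 = 298.
Overall total = μ·N = 339.49·298 = 101168.02.
Subtract the known strata: 60·634.35 + 102·286.98 = 67332.96.
Remaining total for zone West: 101168.02 − 67332.96 = 33835.06.
Divide by its size: 33835.06 / 136 = 248.7872... → 248.79.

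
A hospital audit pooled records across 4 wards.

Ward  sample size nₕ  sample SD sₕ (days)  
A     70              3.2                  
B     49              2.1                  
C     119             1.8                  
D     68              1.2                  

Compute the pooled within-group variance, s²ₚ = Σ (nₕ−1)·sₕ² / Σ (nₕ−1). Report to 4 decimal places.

Degrees of freedom: 69 + 48 + 118 + 67 = 302.
Σ(nₕ−1)sₕ² = 69·10.24 + 48·4.41 + 118·3.24 + 67·1.44 = 1397.04.
s²ₚ = 1397.04 / 302 = 4.625960... → 4.6260.

4.6260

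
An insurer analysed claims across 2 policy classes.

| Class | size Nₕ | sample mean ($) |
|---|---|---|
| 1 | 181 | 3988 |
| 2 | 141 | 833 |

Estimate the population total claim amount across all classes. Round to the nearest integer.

839281

1: 181·3988 = 721828
2: 141·833 = 117453
τ̂ = Σ Nₕx̄ₕ = 839281.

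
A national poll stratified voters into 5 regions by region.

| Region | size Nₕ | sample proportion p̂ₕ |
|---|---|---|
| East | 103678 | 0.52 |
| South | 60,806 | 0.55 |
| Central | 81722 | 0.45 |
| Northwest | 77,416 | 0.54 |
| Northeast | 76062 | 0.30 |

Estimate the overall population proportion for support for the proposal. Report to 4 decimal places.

Wₕ = Nₕ/N with N = 399684: 0.2594, 0.1521, 0.2045, 0.1937, 0.1903.
p̂_st = 0.2594·0.52 + 0.1521·0.55 + 0.2045·0.45 + 0.1937·0.54 + 0.1903·0.30 ≈ 0.472258... → 0.4723.

0.4723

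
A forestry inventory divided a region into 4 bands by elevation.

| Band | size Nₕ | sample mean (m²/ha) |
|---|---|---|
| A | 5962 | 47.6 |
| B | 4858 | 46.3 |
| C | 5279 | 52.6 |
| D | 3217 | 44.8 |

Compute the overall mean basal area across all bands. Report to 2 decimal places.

48.17

x̄_st = (Σ Nₕx̄ₕ) / (Σ Nₕ) = (5962·47.6 + 4858·46.3 + 5279·52.6 + 3217·44.8) / 19316
= 930513.6 / 19316 = 48.1732... → 48.17.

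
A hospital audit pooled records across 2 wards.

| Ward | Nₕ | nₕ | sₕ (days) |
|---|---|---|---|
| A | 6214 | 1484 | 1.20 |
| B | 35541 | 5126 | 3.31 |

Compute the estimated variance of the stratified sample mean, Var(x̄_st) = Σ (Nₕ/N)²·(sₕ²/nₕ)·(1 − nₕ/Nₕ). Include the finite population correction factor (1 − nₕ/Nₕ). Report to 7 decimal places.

N = 41755. Term for each stratum: Wₕ²sₕ²/nₕ·(1−nₕ/Nₕ).
Var(x̄_st) = 0.0000163585 + 0.0013251892 = 0.0013415477 → 0.0013415.

0.0013415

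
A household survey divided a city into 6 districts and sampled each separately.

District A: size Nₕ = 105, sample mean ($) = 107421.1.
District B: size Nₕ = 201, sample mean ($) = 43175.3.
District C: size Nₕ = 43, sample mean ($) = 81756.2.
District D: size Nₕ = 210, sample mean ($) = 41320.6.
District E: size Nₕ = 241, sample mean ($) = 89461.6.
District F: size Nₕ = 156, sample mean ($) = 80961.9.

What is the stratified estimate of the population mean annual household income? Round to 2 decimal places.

69393.93

N = 956; weights Wₕ = Nₕ/N = (0.1098, 0.2103, 0.0450, 0.2197, 0.2521, 0.1632).
x̄_st = Σ Wₕ·x̄ₕ = 0.1098·107421.1 + 0.2103·43175.3 + 0.0450·81756.2 + 0.2197·41320.6 + 0.2521·89461.6 + 0.1632·80961.9 ≈ 69393.9282...
→ 69393.93.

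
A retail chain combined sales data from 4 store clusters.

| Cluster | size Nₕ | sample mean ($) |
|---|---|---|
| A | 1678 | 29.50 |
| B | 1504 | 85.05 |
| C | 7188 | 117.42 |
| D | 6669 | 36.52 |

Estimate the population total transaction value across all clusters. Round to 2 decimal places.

1264983.04

Estimate total by summing Nₕ·x̄ₕ over strata.
1678·29.50 + 1504·85.05 + 7188·117.42 + 6669·36.52 = 49501 + 127915.2 + 844014.96 + 243551.88 = 1264983.04.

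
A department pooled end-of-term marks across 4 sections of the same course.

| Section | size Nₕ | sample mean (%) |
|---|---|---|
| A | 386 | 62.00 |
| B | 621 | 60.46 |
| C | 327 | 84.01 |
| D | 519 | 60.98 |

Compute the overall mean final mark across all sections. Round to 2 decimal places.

65.08

x̄_st = (Σ Nₕx̄ₕ) / (Σ Nₕ) = (386·62.00 + 621·60.46 + 327·84.01 + 519·60.98) / 1853
= 120597.55 / 1853 = 65.0823... → 65.08.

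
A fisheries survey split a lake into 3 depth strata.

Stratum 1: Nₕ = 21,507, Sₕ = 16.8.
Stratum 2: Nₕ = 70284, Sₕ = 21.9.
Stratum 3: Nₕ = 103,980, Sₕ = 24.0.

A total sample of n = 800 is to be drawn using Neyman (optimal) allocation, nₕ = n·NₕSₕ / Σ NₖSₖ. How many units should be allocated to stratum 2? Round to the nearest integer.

280

1: NₕSₕ = 21507·16.8 = 361317.6
2: NₕSₕ = 70284·21.9 = 1539219.6
3: NₕSₕ = 103980·24.0 = 2495520
Σ NₕSₕ = 4396057.2.
n_2 = 800·1539219.6/4396057.2 = 280.109... → 280.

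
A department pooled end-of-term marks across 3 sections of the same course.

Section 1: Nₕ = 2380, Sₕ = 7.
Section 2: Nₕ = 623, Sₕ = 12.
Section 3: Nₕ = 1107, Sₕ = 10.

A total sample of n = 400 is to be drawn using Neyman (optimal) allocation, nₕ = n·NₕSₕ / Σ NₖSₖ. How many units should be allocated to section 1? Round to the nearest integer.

189

Σ NₕSₕ = 2380·7 + 623·12 + 1107·10 = 35206.
Share for 1: 16660/35206 = 0.47321.
n_1 = 400 × 0.47321 = 189.286... → 189.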